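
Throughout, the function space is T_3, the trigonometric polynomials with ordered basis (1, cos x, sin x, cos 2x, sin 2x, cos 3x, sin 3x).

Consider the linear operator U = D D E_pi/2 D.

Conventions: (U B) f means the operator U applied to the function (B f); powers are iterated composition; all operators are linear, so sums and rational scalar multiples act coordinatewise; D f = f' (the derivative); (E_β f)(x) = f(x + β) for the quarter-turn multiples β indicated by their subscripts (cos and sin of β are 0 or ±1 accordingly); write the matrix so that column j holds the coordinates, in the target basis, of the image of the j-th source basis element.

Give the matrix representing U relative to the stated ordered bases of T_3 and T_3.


the matrix is [[0, 0, 0, 0, 0, 0, 0]; [0, 1, 0, 0, 0, 0, 0]; [0, 0, 1, 0, 0, 0, 0]; [0, 0, 0, 0, 8, 0, 0]; [0, 0, 0, -8, 0, 0, 0]; [0, 0, 0, 0, 0, -27, 0]; [0, 0, 0, 0, 0, 0, -27]] (rows listed top to bottom)

image of 1: 0
image of cos x: cos x
image of sin x: sin x
image of cos 2x: -8sin 2x
image of sin 2x: 8cos 2x
image of cos 3x: -27cos 3x
image of sin 3x: -27sin 3x
each image's coordinates form column j of the matrix


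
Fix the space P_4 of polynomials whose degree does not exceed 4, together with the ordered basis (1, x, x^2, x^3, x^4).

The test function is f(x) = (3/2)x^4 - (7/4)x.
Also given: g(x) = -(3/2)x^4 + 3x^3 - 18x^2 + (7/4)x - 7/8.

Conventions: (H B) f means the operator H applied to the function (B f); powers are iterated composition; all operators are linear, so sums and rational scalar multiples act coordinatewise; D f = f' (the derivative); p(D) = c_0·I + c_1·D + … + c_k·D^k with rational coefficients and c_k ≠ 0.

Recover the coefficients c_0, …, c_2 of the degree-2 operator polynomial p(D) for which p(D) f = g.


c_0 = -1, c_1 = 1/2, c_2 = -1

D^0 f = (3/2)x^4 - (7/4)x
D^1 f = 6x^3 - 7/4
D^2 f = 18x^2
matching coefficients of g against c_0 f + c_1 Df + … from the top degree down determines the c_i
solution: c_0 = -1, c_1 = 1/2, c_2 = -1


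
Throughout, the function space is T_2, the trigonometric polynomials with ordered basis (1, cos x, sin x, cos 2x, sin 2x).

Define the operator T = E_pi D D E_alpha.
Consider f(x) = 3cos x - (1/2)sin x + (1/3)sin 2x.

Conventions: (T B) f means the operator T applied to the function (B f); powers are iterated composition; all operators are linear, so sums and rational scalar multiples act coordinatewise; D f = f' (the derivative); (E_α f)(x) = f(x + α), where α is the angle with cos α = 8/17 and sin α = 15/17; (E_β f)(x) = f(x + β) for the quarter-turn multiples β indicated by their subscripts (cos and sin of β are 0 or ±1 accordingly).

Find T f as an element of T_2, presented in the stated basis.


the result is g(x) = (33/34)cos x - (49/17)sin x - (320/289)cos 2x + (644/867)sin 2x

E_alpha f = (33/34)cos x - (49/17)sin x + (80/289)cos 2x - (161/867)sin 2x
D E_alpha f = -(49/17)cos x - (33/34)sin x - (322/867)cos 2x - (160/289)sin 2x
D (D E_alpha) f = -(33/34)cos x + (49/17)sin x - (320/289)cos 2x + (644/867)sin 2x
E_pi D (D E_alpha) f = (33/34)cos x - (49/17)sin x - (320/289)cos 2x + (644/867)sin 2x


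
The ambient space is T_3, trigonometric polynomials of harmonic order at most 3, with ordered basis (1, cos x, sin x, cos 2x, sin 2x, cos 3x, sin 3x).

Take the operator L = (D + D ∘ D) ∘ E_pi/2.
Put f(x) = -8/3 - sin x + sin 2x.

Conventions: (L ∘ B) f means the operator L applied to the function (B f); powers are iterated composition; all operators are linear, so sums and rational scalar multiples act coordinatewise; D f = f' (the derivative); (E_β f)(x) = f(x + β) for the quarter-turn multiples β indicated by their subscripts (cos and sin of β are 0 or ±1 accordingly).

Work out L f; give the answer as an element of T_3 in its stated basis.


g(x) = cos x + sin x - 2cos 2x + 4sin 2x

E_pi/2 f = -8/3 - cos x - sin 2x
D E_pi/2 f = sin x - 2cos 2x
D E_pi/2 f = sin x - 2cos 2x
D D E_pi/2 f = cos x + 4sin 2x
(D + D ∘ D) E_pi/2 f = cos x + sin x - 2cos 2x + 4sin 2x


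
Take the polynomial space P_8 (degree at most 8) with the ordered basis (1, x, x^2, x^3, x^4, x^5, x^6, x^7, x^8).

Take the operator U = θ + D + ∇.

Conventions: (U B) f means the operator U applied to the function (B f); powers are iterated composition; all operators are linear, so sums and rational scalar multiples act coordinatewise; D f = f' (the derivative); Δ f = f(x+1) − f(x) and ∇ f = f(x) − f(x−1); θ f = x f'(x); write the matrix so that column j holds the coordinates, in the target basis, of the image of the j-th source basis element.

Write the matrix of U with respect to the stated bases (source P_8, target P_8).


image of 1: 0
image of x: x + 2
image of x^2: 2x^2 + 4x - 1
image of x^3: 3x^3 + 6x^2 - 3x + 1
image of x^4: 4x^4 + 8x^3 - 6x^2 + 4x - 1
image of x^5: 5x^5 + 10x^4 - 10x^3 + 10x^2 - 5x + 1
image of x^6: 6x^6 + 12x^5 - 15x^4 + 20x^3 - 15x^2 + 6x - 1
image of x^7: 7x^7 + 14x^6 - 21x^5 + 35x^4 - 35x^3 + 21x^2 - 7x + 1
image of x^8: 8x^8 + 16x^7 - 28x^6 + 56x^5 - 70x^4 + 56x^3 - 28x^2 + 8x - 1
each image's coordinates form column j of the matrix

the matrix is [[0, 2, -1, 1, -1, 1, -1, 1, -1]; [0, 1, 4, -3, 4, -5, 6, -7, 8]; [0, 0, 2, 6, -6, 10, -15, 21, -28]; [0, 0, 0, 3, 8, -10, 20, -35, 56]; [0, 0, 0, 0, 4, 10, -15, 35, -70]; [0, 0, 0, 0, 0, 5, 12, -21, 56]; [0, 0, 0, 0, 0, 0, 6, 14, -28]; [0, 0, 0, 0, 0, 0, 0, 7, 16]; [0, 0, 0, 0, 0, 0, 0, 0, 8]] (rows listed top to bottom)


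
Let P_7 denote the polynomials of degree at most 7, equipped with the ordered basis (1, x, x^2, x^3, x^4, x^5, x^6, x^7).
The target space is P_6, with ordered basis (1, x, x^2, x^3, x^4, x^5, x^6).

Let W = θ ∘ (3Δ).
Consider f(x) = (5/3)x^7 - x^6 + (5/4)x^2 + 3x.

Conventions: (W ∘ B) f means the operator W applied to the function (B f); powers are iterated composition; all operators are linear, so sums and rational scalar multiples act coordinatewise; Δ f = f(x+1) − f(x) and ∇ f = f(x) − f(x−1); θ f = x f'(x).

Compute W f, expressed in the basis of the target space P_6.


the image equals g(x) = 210x^6 + 435x^5 + 520x^4 + 345x^3 + 120x^2 + (49/2)x

Δ f = (35/3)x^6 + 29x^5 + (130/3)x^4 + (115/3)x^3 + 20x^2 + (49/6)x + 59/12
(3Δ) f = 35x^6 + 87x^5 + 130x^4 + 115x^3 + 60x^2 + (49/2)x + 59/4
θ (3Δ) f = 210x^6 + 435x^5 + 520x^4 + 345x^3 + 120x^2 + (49/2)x


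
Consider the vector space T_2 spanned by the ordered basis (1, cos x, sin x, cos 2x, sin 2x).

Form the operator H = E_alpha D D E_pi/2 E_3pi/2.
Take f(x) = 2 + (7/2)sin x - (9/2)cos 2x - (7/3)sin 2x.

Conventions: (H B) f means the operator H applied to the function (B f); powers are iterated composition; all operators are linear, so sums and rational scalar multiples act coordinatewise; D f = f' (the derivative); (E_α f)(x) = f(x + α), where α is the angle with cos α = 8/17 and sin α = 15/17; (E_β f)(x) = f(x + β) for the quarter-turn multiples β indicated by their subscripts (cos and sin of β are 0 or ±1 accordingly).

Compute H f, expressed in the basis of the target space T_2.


the result is g(x) = -(105/34)cos x - (28/17)sin x - (658/289)cos 2x - (17468/867)sin 2x

E_3pi/2 f = 2 - (7/2)cos x + (9/2)cos 2x + (7/3)sin 2x
E_pi/2 E_3pi/2 f = 2 + (7/2)sin x - (9/2)cos 2x - (7/3)sin 2x
D (E_pi/2 E_3pi/2) f = (7/2)cos x - (14/3)cos 2x + 9sin 2x
D D (E_pi/2 E_3pi/2) f = -(7/2)sin x + 18cos 2x + (28/3)sin 2x
E_alpha D D (E_pi/2 E_3pi/2) f = -(105/34)cos x - (28/17)sin x - (658/289)cos 2x - (17468/867)sin 2x


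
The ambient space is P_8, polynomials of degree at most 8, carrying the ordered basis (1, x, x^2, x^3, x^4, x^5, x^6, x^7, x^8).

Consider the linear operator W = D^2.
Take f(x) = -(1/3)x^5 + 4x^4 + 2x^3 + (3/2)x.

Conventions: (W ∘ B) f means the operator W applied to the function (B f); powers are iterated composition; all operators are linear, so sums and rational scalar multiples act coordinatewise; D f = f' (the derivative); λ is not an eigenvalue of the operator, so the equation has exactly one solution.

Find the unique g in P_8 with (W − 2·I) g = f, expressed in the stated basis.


the image equals g(x) = (1/6)x^5 - 2x^4 + (2/3)x^3 - 12x^2 + (5/4)x - 12

write g with unknown coordinates in the stated basis and equate coefficients in (W − 2·I) g = f
solving from the highest basis element down gives g = (1/6)x^5 - 2x^4 + (2/3)x^3 - 12x^2 + (5/4)x - 12
check: W g = (10/3)x^3 - 24x^2 + 4x - 24
so W g − 2·g = -(1/3)x^5 + 4x^4 + 2x^3 + (3/2)x = f ✓


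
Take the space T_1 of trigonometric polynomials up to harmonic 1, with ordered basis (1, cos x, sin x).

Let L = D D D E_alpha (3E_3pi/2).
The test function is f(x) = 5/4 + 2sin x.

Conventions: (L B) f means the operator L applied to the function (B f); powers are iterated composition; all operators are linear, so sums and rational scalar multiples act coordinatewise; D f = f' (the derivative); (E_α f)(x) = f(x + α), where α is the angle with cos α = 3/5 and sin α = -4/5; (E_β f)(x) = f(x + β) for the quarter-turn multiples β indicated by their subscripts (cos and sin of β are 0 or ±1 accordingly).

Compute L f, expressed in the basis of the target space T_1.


the image equals g(x) = (24/5)cos x - (18/5)sin x

E_3pi/2 f = 5/4 - 2cos x
(3E_3pi/2) f = 15/4 - 6cos x
E_alpha (3E_3pi/2) f = 15/4 - (18/5)cos x - (24/5)sin x
D E_alpha (3E_3pi/2) f = -(24/5)cos x + (18/5)sin x
D D E_alpha (3E_3pi/2) f = (18/5)cos x + (24/5)sin x
D (D D) E_alpha (3E_3pi/2) f = (24/5)cos x - (18/5)sin x


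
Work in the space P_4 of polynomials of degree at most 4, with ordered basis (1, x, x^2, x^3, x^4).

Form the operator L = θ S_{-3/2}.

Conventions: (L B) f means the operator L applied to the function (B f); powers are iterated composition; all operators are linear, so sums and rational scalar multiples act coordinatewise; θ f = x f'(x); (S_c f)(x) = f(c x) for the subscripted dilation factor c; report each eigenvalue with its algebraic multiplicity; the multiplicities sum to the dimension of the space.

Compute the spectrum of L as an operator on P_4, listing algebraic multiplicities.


λ = -81/8 (multiplicity 1), λ = -3/2 (multiplicity 1), λ = 0 (multiplicity 1), λ = 9/2 (multiplicity 1), λ = 81/4 (multiplicity 1)

image of 1: 0
image of x: -(3/2)x
image of x^2: (9/2)x^2
image of x^3: -(81/8)x^3
image of x^4: (81/4)x^4
the matrix is upper triangular; its diagonal is (0, -3/2, 9/2, -81/8, 81/4)
for a triangular matrix the eigenvalues are the diagonal entries, with algebraic multiplicity their repetition count


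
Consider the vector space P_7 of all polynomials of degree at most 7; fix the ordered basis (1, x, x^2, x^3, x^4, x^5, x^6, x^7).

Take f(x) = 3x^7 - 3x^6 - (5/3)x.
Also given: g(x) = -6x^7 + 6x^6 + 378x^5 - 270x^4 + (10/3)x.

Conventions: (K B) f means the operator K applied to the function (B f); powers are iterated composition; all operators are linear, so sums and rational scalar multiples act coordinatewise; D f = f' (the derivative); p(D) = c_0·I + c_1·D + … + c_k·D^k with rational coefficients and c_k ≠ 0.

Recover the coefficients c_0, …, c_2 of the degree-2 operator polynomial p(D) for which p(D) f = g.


c_0 = -2, c_1 = 0, c_2 = 3

D^0 f = 3x^7 - 3x^6 - (5/3)x
D^1 f = 21x^6 - 18x^5 - 5/3
D^2 f = 126x^5 - 90x^4
matching coefficients of g against c_0 f + c_1 Df + … from the top degree down determines the c_i
solution: c_0 = -2, c_1 = 0, c_2 = 3


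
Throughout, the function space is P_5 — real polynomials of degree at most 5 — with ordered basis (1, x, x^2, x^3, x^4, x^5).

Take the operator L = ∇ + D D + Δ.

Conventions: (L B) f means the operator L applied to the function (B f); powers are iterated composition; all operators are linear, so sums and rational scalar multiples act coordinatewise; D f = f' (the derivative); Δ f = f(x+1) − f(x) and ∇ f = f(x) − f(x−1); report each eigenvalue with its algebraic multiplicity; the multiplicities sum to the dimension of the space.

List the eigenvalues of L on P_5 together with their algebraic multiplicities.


image of 1: 0
image of x: 2
image of x^2: 4x + 2
image of x^3: 6x^2 + 6x + 2
image of x^4: 8x^3 + 12x^2 + 8x
image of x^5: 10x^4 + 20x^3 + 20x^2 + 2
the matrix is upper triangular; its diagonal is (0, 0, 0, 0, 0, 0)
for a triangular matrix the eigenvalues are the diagonal entries, with algebraic multiplicity their repetition count

λ = 0 (multiplicity 6)


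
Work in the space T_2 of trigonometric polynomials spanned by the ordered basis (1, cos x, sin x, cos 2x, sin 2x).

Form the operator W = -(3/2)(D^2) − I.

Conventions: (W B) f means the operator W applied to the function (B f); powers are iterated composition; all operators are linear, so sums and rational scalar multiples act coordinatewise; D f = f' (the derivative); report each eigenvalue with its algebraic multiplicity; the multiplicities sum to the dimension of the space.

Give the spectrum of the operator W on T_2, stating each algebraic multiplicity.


image of 1: -1
image of cos x: (1/2)cos x
image of sin x: (1/2)sin x
image of cos 2x: 5cos 2x
image of sin 2x: 5sin 2x
the matrix is diagonal; its diagonal is (-1, 1/2, 1/2, 5, 5)
for a triangular matrix the eigenvalues are the diagonal entries, with algebraic multiplicity their repetition count

λ = -1 (multiplicity 1), λ = 1/2 (multiplicity 2), λ = 5 (multiplicity 2)


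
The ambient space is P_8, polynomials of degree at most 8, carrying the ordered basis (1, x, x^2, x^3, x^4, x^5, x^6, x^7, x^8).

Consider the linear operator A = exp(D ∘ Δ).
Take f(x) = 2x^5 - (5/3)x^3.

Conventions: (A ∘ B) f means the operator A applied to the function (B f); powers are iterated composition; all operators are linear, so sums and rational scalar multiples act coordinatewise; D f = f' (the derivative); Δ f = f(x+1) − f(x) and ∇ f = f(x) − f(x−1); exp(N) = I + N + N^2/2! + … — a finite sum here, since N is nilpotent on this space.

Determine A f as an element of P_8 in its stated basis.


g(x) = 2x^5 + (115/3)x^3 + 60x^2 + 150x + 125

order-1 term: 40x^3 + 60x^2 + 30x + 5
order-2 term: 120x + 120
the series for exp(D ∘ Δ) f terminates at order 2
exp(D ∘ Δ) f = 2x^5 + (115/3)x^3 + 60x^2 + 150x + 125


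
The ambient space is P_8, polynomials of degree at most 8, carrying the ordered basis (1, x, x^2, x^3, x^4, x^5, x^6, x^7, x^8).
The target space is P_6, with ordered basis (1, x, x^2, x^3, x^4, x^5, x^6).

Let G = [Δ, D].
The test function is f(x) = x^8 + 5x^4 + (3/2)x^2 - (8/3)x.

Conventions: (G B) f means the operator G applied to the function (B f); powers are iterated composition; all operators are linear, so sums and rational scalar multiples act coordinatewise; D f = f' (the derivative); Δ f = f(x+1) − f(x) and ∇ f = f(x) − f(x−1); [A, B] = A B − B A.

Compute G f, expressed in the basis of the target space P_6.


D f = 8x^7 + 20x^3 + 3x - 8/3
Δ D f = 56x^6 + 168x^5 + 280x^4 + 280x^3 + 228x^2 + 116x + 31
Δ f = 8x^7 + 28x^6 + 56x^5 + 70x^4 + 76x^3 + 58x^2 + 31x + 29/6
D Δ f = 56x^6 + 168x^5 + 280x^4 + 280x^3 + 228x^2 + 116x + 31
[Δ, D] f = 0

the image equals g(x) = 0


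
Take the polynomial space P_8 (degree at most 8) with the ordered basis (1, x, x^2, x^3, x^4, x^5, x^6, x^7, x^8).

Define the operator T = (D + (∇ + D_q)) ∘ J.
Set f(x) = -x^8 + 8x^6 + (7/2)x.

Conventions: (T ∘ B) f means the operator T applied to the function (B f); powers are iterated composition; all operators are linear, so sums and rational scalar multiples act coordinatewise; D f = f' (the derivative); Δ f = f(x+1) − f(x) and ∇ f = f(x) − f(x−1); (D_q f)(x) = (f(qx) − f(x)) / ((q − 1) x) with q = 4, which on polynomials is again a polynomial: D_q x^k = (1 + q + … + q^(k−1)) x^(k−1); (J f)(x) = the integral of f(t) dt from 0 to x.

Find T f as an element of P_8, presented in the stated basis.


the result is g(x) = -9711x^8 + 4x^7 + (131204/21)x^6 - 10x^5 + 26x^4 - (92/3)x^3 + 20x^2 + (35/4)x - 181/252

J f = -(1/9)x^9 + (8/7)x^7 + (7/4)x^2
D J f = -x^8 + 8x^6 + (7/2)x
∇ J f = -x^8 + 4x^7 - (4/3)x^6 - 10x^5 + 26x^4 - (92/3)x^3 + 20x^2 - (7/2)x - 181/252
D_q J f = -9709x^8 + (43688/7)x^6 + (35/4)x
(∇ + D_q) J f = -9710x^8 + 4x^7 + (131036/21)x^6 - 10x^5 + 26x^4 - (92/3)x^3 + 20x^2 + (21/4)x - 181/252
(D + (∇ + D_q)) J f = -9711x^8 + 4x^7 + (131204/21)x^6 - 10x^5 + 26x^4 - (92/3)x^3 + 20x^2 + (35/4)x - 181/252


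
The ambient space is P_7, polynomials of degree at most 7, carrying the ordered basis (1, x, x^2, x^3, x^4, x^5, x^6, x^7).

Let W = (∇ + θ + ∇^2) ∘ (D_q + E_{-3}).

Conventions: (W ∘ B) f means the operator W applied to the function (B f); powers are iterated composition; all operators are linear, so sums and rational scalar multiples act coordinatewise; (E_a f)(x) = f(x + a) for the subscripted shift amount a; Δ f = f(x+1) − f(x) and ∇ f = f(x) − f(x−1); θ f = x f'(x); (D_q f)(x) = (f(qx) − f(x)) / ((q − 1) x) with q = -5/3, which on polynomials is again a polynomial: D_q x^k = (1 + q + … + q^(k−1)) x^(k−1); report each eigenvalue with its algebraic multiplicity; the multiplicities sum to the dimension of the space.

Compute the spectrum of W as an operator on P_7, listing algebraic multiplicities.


λ = 0 (multiplicity 1), λ = 1 (multiplicity 1), λ = 2 (multiplicity 1), λ = 3 (multiplicity 1), λ = 4 (multiplicity 1), λ = 5 (multiplicity 1), λ = 6 (multiplicity 1), λ = 7 (multiplicity 1)

image of 1: 0
image of x: x + 1
image of x^2: 2x^2 - (14/3)x - 17/3
image of x^3: 3x^3 - (97/9)x^2 + (146/9)x + 136/9
image of x^4: 4x^4 - (356/9)x^3 + (634/9)x^2 - (572/9)x + 853/27
image of x^5: 5x^5 - (2771/81)x^4 + (19504/81)x^3 - (10228/27)x^2 + (32080/81)x - 38186/81
image of x^6: 6x^6 - (29722/243)x^5 + (103685/243)x^4 - (349100/243)x^3 + (752845/243)x^2 - (1261186/243)x + 1219183/243
image of x^7: 7x^7 - (8839/243)x^6 + (224198/243)x^5 - (757780/243)x^4 + (5681030/729)x^3 - (4578040/243)x^2 + (8814062/243)x - 23697584/729
the matrix is upper triangular; its diagonal is (0, 1, 2, 3, 4, 5, 6, 7)
for a triangular matrix the eigenvalues are the diagonal entries, with algebraic multiplicity their repetition count


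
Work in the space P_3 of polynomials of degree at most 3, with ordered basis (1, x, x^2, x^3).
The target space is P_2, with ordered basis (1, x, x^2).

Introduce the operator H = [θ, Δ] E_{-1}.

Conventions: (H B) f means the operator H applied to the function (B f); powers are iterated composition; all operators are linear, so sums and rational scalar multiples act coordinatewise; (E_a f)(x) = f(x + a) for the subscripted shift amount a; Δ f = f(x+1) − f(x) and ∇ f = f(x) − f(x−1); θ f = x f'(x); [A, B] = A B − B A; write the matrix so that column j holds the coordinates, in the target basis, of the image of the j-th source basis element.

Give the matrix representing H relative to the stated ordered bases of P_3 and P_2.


image of 1: 0
image of x: -1
image of x^2: -2x
image of x^3: -3x^2
each image's coordinates form column j of the matrix

the matrix is [[0, -1, 0, 0]; [0, 0, -2, 0]; [0, 0, 0, -3]] (rows listed top to bottom)


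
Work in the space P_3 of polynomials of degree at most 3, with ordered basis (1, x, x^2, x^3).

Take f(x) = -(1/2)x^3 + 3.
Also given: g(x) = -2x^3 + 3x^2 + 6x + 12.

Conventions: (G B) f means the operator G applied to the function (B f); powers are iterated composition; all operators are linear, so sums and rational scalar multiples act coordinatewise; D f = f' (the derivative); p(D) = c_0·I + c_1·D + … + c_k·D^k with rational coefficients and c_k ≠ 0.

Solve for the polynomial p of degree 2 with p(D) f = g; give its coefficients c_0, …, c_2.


D^0 f = -(1/2)x^3 + 3
D^1 f = -(3/2)x^2
D^2 f = -3x
matching coefficients of g against c_0 f + c_1 Df + … from the top degree down determines the c_i
solution: c_0 = 4, c_1 = -2, c_2 = -2

c_0 = 4, c_1 = -2, c_2 = -2


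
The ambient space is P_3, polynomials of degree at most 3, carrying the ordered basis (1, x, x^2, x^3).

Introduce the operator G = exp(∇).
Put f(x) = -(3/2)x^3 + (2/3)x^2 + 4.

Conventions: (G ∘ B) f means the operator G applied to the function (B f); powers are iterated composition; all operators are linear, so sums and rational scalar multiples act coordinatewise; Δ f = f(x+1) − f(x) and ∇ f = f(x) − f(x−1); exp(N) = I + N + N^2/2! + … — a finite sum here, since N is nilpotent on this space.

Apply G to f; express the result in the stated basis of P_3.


order-1 term: -(9/2)x^2 + (35/6)x - 13/6
order-2 term: -(9/2)x + 31/6
order-3 term: -3/2
the series for exp(∇) f terminates at order 3
exp(∇) f = -(3/2)x^3 - (23/6)x^2 + (4/3)x + 11/2

the image equals g(x) = -(3/2)x^3 - (23/6)x^2 + (4/3)x + 11/2


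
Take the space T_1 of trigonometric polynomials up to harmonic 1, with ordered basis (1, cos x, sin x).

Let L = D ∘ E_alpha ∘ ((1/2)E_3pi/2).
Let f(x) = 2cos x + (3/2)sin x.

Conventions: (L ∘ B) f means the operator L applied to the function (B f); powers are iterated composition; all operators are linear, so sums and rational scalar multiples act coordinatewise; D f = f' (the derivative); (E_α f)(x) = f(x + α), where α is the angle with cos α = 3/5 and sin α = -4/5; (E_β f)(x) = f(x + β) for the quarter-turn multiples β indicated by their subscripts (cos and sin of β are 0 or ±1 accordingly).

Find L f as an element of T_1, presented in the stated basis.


g(x) = (5/4)sin x

E_3pi/2 f = -(3/2)cos x + 2sin x
((1/2)E_3pi/2) f = -(3/4)cos x + sin x
E_alpha ((1/2)E_3pi/2) f = -(5/4)cos x
D E_alpha ((1/2)E_3pi/2) f = (5/4)sin x


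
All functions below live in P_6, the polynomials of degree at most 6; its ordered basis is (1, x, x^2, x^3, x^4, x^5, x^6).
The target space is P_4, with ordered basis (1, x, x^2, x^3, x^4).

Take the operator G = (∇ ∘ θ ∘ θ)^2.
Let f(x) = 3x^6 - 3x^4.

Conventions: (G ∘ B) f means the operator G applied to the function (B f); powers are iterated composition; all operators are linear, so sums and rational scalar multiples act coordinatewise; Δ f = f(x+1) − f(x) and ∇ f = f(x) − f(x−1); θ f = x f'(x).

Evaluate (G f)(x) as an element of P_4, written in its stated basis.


θ f = 18x^6 - 12x^4
θ θ f = 108x^6 - 48x^4
∇ θ θ f = 648x^5 - 1620x^4 + 1968x^3 - 1332x^2 + 456x - 60
θ (∇ ∘ θ ∘ θ) f = 3240x^5 - 6480x^4 + 5904x^3 - 2664x^2 + 456x
θ θ (∇ ∘ θ ∘ θ) f = 16200x^5 - 25920x^4 + 17712x^3 - 5328x^2 + 456x
∇ θ θ (∇ ∘ θ ∘ θ) f = 81000x^4 - 265680x^3 + 370656x^2 - 248472x + 65616

g(x) = 81000x^4 - 265680x^3 + 370656x^2 - 248472x + 65616


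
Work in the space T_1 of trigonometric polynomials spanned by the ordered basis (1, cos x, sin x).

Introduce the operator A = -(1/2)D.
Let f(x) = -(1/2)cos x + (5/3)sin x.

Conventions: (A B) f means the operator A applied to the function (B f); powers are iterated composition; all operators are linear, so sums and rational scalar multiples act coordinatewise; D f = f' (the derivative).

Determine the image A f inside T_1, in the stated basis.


D f = (5/3)cos x + (1/2)sin x
(-(1/2)D) f = -(5/6)cos x - (1/4)sin x

the result is g(x) = -(5/6)cos x - (1/4)sin x


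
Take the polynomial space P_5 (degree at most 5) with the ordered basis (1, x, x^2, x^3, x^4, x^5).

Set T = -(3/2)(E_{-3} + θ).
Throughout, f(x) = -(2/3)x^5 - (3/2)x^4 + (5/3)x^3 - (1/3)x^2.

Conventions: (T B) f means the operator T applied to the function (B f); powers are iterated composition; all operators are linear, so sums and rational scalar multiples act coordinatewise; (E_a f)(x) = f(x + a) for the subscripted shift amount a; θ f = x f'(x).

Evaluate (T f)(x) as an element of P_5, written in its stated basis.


E_{-3} f = -(2/3)x^5 + (17/2)x^4 - (121/3)x^3 + (251/3)x^2 - 61x - 15/2
θ f = -(10/3)x^5 - 6x^4 + 5x^3 - (2/3)x^2
(E_{-3} + θ) f = -4x^5 + (5/2)x^4 - (106/3)x^3 + 83x^2 - 61x - 15/2
(-(3/2)(E_{-3} + θ)) f = 6x^5 - (15/4)x^4 + 53x^3 - (249/2)x^2 + (183/2)x + 45/4

g(x) = 6x^5 - (15/4)x^4 + 53x^3 - (249/2)x^2 + (183/2)x + 45/4


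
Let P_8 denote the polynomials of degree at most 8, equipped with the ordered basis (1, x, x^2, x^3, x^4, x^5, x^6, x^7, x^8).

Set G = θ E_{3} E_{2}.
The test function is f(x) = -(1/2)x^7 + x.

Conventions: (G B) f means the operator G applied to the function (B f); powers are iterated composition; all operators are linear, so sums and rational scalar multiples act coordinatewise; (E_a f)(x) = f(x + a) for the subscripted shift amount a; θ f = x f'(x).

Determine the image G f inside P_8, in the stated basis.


E_{2} f = -(1/2)x^7 - 7x^6 - 42x^5 - 140x^4 - 280x^3 - 336x^2 - 223x - 62
E_{3} E_{2} f = -(1/2)x^7 - (35/2)x^6 - (525/2)x^5 - (4375/2)x^4 - (21875/2)x^3 - (65625/2)x^2 - (109373/2)x - 78115/2
θ E_{3} E_{2} f = -(7/2)x^7 - 105x^6 - (2625/2)x^5 - 8750x^4 - (65625/2)x^3 - 65625x^2 - (109373/2)x

the result is g(x) = -(7/2)x^7 - 105x^6 - (2625/2)x^5 - 8750x^4 - (65625/2)x^3 - 65625x^2 - (109373/2)x


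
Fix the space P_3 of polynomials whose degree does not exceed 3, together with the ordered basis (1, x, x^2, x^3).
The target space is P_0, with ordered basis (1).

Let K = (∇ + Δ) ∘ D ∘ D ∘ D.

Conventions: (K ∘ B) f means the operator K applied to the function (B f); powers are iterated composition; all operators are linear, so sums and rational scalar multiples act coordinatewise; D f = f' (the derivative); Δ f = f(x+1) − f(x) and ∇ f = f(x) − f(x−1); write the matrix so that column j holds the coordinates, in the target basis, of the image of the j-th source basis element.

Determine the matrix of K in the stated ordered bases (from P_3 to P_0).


image of 1: 0
image of x: 0
image of x^2: 0
image of x^3: 0
each image's coordinates form column j of the matrix

the matrix is [[0, 0, 0, 0]] (rows listed top to bottom)


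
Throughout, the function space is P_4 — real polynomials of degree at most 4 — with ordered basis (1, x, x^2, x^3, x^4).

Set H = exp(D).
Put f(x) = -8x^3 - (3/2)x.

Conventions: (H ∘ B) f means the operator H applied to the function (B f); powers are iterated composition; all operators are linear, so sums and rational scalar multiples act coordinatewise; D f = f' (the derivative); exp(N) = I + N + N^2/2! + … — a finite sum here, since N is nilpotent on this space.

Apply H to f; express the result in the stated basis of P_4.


order-1 term: -24x^2 - 3/2
order-2 term: -24x
order-3 term: -8
the series for exp(D) f terminates at order 3
exp(D) f = -8x^3 - 24x^2 - (51/2)x - 19/2

the image equals g(x) = -8x^3 - 24x^2 - (51/2)x - 19/2


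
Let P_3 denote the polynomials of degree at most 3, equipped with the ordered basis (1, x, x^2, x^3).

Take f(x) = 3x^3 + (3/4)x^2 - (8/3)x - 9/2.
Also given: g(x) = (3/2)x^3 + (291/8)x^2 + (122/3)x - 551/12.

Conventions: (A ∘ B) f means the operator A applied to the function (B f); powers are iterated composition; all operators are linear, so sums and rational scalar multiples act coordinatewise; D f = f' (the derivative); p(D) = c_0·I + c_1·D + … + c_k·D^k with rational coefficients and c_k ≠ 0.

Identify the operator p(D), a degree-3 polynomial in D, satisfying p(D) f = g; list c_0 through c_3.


c_0 = 1/2, c_1 = 4, c_2 = 2, c_3 = -2

D^0 f = 3x^3 + (3/4)x^2 - (8/3)x - 9/2
D^1 f = 9x^2 + (3/2)x - 8/3
D^2 f = 18x + 3/2
D^3 f = 18
matching coefficients of g against c_0 f + c_1 Df + … from the top degree down determines the c_i
solution: c_0 = 1/2, c_1 = 4, c_2 = 2, c_3 = -2


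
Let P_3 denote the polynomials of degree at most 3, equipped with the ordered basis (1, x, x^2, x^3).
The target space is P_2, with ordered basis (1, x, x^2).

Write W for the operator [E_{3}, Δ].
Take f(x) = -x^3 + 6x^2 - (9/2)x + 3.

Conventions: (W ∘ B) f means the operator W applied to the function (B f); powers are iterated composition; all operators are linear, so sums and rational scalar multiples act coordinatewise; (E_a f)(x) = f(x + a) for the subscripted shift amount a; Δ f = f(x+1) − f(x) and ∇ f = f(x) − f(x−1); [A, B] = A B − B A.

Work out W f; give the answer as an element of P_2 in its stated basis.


g(x) = 0

Δ f = -3x^2 + 9x + 1/2
E_{3} Δ f = -3x^2 - 9x + 1/2
E_{3} f = -x^3 - 3x^2 + (9/2)x + 33/2
Δ E_{3} f = -3x^2 - 9x + 1/2
[E_{3}, Δ] f = 0


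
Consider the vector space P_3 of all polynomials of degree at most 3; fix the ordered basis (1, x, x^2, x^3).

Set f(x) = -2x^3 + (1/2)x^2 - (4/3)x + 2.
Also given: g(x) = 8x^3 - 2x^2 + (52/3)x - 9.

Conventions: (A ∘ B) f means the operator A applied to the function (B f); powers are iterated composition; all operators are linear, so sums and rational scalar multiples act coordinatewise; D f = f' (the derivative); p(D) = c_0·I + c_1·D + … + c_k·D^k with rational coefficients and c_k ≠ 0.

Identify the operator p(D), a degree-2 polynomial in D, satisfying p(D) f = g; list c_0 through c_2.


D^0 f = -2x^3 + (1/2)x^2 - (4/3)x + 2
D^1 f = -6x^2 + x - 4/3
D^2 f = -12x + 1
matching coefficients of g against c_0 f + c_1 Df + … from the top degree down determines the c_i
solution: c_0 = -4, c_1 = 0, c_2 = -1

p(D) = -4·I − D^2, i.e. c_0 = -4, c_1 = 0, c_2 = -1


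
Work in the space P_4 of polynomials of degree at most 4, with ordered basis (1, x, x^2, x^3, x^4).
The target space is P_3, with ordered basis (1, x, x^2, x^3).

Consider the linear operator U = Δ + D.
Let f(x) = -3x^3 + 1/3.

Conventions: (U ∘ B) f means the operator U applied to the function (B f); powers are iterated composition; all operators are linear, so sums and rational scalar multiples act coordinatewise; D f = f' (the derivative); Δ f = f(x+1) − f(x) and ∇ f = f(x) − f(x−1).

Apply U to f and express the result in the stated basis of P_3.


Δ f = -9x^2 - 9x - 3
D f = -9x^2
(Δ + D) f = -18x^2 - 9x - 3

the result is g(x) = -18x^2 - 9x - 3


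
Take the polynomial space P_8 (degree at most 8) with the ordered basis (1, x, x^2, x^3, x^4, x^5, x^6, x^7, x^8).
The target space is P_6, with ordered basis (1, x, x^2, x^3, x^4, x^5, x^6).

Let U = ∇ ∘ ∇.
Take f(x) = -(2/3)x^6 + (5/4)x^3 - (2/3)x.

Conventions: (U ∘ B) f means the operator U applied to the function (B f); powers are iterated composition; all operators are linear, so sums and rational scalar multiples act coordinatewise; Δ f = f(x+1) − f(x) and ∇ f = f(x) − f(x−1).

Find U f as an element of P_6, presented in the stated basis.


g(x) = -20x^4 + 80x^3 - 140x^2 + (255/2)x - 293/6

∇ f = -4x^5 + 10x^4 - (40/3)x^3 + (55/4)x^2 - (31/4)x + 5/4
∇ ∇ f = -20x^4 + 80x^3 - 140x^2 + (255/2)x - 293/6


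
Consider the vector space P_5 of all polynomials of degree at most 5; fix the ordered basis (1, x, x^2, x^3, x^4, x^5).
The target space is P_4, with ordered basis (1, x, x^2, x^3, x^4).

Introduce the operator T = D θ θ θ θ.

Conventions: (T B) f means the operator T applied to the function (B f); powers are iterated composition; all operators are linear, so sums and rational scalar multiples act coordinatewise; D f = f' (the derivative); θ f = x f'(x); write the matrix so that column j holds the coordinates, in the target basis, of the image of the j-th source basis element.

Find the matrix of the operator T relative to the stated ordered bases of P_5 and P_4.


image of 1: 0
image of x: 1
image of x^2: 32x
image of x^3: 243x^2
image of x^4: 1024x^3
image of x^5: 3125x^4
each image's coordinates form column j of the matrix

the matrix is [[0, 1, 0, 0, 0, 0]; [0, 0, 32, 0, 0, 0]; [0, 0, 0, 243, 0, 0]; [0, 0, 0, 0, 1024, 0]; [0, 0, 0, 0, 0, 3125]] (rows listed top to bottom)


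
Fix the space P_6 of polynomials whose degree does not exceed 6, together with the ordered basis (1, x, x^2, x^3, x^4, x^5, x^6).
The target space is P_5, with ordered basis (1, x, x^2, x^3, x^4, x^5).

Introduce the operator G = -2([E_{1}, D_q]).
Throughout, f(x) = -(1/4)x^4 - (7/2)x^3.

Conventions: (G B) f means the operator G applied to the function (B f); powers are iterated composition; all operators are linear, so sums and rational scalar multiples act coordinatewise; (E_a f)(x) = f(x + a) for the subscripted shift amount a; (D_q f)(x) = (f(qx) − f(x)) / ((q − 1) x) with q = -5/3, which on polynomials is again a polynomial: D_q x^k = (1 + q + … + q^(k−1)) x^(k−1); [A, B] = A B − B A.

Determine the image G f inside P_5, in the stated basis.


D_q f = (17/27)x^3 - (133/18)x^2
E_{1} D_q f = (17/27)x^3 - (11/2)x^2 - (116/9)x - 365/54
E_{1} f = -(1/4)x^4 - (9/2)x^3 - 12x^2 - (23/2)x - 15/4
D_q E_{1} f = (17/27)x^3 - (19/2)x^2 + 8x - 23/2
[E_{1}, D_q] f = 4x^2 - (188/9)x + 128/27
(-2([E_{1}, D_q])) f = -8x^2 + (376/9)x - 256/27

g(x) = -8x^2 + (376/9)x - 256/27


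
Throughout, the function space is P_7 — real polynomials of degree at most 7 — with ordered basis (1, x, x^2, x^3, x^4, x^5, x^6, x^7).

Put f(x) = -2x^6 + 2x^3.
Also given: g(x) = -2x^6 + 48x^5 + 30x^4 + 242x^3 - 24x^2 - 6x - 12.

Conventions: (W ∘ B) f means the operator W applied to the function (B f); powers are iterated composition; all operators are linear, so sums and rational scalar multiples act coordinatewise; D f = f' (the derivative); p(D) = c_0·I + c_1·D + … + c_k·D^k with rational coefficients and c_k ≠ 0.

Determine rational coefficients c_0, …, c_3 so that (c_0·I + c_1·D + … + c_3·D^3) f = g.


D^0 f = -2x^6 + 2x^3
D^1 f = -12x^5 + 6x^2
D^2 f = -60x^4 + 12x
D^3 f = -240x^3 + 12
matching coefficients of g against c_0 f + c_1 Df + … from the top degree down determines the c_i
solution: c_0 = 1, c_1 = -4, c_2 = -1/2, c_3 = -1

p(D) = I − 4·D − (1/2)·D^2 − D^3, i.e. c_0 = 1, c_1 = -4, c_2 = -1/2, c_3 = -1


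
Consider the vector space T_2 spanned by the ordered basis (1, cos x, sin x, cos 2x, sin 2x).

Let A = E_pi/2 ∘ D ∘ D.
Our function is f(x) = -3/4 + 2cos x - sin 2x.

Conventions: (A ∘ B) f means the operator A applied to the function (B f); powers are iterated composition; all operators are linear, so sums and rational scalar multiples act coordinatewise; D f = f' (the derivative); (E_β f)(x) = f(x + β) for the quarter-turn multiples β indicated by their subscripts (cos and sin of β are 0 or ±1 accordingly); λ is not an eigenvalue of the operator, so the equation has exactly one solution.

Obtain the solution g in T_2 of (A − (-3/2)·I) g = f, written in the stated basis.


the result is g(x) = -1/2 + (12/13)cos x - (8/13)sin x - (2/11)sin 2x

write g with unknown coordinates in the stated basis and equate coefficients in (A − (-3/2)·I) g = f
solving from the highest basis element down gives g = -1/2 + (12/13)cos x - (8/13)sin x - (2/11)sin 2x
check: A g = (8/13)cos x + (12/13)sin x - (8/11)sin 2x
so A g − (-3/2)·g = -3/4 + 2cos x - sin 2x = f ✓


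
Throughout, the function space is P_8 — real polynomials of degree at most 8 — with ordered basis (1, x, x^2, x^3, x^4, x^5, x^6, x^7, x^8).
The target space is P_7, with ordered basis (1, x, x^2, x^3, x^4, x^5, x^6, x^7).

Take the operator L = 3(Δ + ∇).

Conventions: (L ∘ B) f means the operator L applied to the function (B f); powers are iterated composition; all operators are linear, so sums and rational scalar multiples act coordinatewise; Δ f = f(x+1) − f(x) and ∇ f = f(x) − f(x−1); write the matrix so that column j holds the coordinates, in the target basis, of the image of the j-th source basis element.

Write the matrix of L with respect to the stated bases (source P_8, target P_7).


image of 1: 0
image of x: 6
image of x^2: 12x
image of x^3: 18x^2 + 6
image of x^4: 24x^3 + 24x
image of x^5: 30x^4 + 60x^2 + 6
image of x^6: 36x^5 + 120x^3 + 36x
image of x^7: 42x^6 + 210x^4 + 126x^2 + 6
image of x^8: 48x^7 + 336x^5 + 336x^3 + 48x
each image's coordinates form column j of the matrix

the matrix is [[0, 6, 0, 6, 0, 6, 0, 6, 0]; [0, 0, 12, 0, 24, 0, 36, 0, 48]; [0, 0, 0, 18, 0, 60, 0, 126, 0]; [0, 0, 0, 0, 24, 0, 120, 0, 336]; [0, 0, 0, 0, 0, 30, 0, 210, 0]; [0, 0, 0, 0, 0, 0, 36, 0, 336]; [0, 0, 0, 0, 0, 0, 0, 42, 0]; [0, 0, 0, 0, 0, 0, 0, 0, 48]] (rows listed top to bottom)


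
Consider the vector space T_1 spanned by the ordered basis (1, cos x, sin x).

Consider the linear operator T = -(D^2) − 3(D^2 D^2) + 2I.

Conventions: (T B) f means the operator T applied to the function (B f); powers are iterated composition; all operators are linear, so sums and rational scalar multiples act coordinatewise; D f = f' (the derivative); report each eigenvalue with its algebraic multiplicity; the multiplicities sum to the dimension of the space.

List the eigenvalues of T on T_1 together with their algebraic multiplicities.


λ = 0 (multiplicity 2), λ = 2 (multiplicity 1)

image of 1: 2
image of cos x: 0
image of sin x: 0
the matrix is diagonal; its diagonal is (2, 0, 0)
for a triangular matrix the eigenvalues are the diagonal entries, with algebraic multiplicity their repetition count


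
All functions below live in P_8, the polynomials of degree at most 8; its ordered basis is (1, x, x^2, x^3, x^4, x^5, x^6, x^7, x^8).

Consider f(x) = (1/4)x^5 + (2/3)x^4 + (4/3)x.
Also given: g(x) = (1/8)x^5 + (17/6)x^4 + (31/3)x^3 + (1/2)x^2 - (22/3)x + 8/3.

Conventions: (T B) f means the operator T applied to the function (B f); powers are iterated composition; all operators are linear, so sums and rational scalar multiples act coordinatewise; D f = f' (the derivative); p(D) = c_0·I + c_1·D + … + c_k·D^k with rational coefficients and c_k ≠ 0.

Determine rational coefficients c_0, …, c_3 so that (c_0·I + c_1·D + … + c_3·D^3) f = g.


D^0 f = (1/4)x^5 + (2/3)x^4 + (4/3)x
D^1 f = (5/4)x^4 + (8/3)x^3 + 4/3
D^2 f = 5x^3 + 8x^2
D^3 f = 15x^2 + 16x
matching coefficients of g against c_0 f + c_1 Df + … from the top degree down determines the c_i
solution: c_0 = 1/2, c_1 = 2, c_2 = 1, c_3 = -1/2

p(D) = (1/2)·I + 2·D + D^2 − (1/2)·D^3, i.e. c_0 = 1/2, c_1 = 2, c_2 = 1, c_3 = -1/2


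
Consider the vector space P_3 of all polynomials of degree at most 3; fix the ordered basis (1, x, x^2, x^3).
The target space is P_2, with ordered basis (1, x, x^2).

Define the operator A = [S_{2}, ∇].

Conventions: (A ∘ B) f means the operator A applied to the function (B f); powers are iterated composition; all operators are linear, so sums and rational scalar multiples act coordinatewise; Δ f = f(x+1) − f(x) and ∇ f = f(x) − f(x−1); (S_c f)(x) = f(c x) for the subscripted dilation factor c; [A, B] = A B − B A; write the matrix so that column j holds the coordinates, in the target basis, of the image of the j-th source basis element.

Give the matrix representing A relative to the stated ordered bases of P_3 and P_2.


image of 1: 0
image of x: -1
image of x^2: -4x + 3
image of x^3: -12x^2 + 18x - 7
each image's coordinates form column j of the matrix

the matrix is [[0, -1, 3, -7]; [0, 0, -4, 18]; [0, 0, 0, -12]] (rows listed top to bottom)


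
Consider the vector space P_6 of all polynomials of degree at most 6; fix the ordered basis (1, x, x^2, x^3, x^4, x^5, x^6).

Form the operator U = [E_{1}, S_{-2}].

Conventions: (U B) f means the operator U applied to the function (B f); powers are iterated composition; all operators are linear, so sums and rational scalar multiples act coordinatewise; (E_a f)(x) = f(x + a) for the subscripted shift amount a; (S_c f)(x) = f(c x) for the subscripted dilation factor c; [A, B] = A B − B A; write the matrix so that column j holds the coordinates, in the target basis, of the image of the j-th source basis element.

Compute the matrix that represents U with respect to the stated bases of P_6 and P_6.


image of 1: 0
image of x: -3
image of x^2: 12x + 3
image of x^3: -36x^2 - 18x - 9
image of x^4: 96x^3 + 72x^2 + 72x + 15
image of x^5: -240x^4 - 240x^3 - 360x^2 - 150x - 33
image of x^6: 576x^5 + 720x^4 + 1440x^3 + 900x^2 + 396x + 63
each image's coordinates form column j of the matrix

the matrix is [[0, -3, 3, -9, 15, -33, 63]; [0, 0, 12, -18, 72, -150, 396]; [0, 0, 0, -36, 72, -360, 900]; [0, 0, 0, 0, 96, -240, 1440]; [0, 0, 0, 0, 0, -240, 720]; [0, 0, 0, 0, 0, 0, 576]; [0, 0, 0, 0, 0, 0, 0]] (rows listed top to bottom)


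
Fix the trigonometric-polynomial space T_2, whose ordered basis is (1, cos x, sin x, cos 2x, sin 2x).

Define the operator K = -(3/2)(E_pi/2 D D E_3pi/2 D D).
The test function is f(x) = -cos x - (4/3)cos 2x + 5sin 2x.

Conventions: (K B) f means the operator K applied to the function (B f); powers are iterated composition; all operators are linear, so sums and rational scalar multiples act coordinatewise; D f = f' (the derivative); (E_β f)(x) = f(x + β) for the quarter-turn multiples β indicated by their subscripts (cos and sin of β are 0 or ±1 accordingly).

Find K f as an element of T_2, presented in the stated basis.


the result is g(x) = (3/2)cos x + 32cos 2x - 120sin 2x

D f = sin x + 10cos 2x + (8/3)sin 2x
D D f = cos x + (16/3)cos 2x - 20sin 2x
E_3pi/2 (D D) f = sin x - (16/3)cos 2x + 20sin 2x
D E_3pi/2 (D D) f = cos x + 40cos 2x + (32/3)sin 2x
D (D E_3pi/2) (D D) f = -sin x + (64/3)cos 2x - 80sin 2x
E_pi/2 (D D E_3pi/2 D D) f = -cos x - (64/3)cos 2x + 80sin 2x
(-(3/2)(E_pi/2 D D E_3pi/2 D D)) f = (3/2)cos x + 32cos 2x - 120sin 2x
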